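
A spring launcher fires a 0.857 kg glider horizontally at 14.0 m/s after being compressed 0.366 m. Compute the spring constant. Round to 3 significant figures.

k = 1250 N/m

Energy stored in the spring equals the launch KE: ½kx² = ½mv²
k = mv²/x² = (0.857)(14.0)²/(0.366)² = 1254 N/m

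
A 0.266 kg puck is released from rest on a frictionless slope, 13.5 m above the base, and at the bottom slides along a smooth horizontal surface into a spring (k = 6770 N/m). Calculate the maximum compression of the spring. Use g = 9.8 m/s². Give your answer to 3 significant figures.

Gravitational PE at the top equals spring PE at max compression: mgh = ½kx²
x = √(2mgh/k) = √(2 × 0.266 × 9.8 × 13.5 / 6770) = 0.1020 m

x = 0.102 m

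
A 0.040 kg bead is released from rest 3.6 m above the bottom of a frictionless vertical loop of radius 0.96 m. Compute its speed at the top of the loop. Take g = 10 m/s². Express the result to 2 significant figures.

v = 5.8 m/s

Energy conservation: mgh = ½mv_top² + mg(2r)
v_top² = 2g(h − 2r) = 2(10)(3.6 − 1.920) = 33.60
v_top = 5.797 m/s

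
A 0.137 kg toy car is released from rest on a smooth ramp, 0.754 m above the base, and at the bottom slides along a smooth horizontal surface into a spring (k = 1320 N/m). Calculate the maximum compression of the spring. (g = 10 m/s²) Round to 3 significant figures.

Gravitational PE at the top equals spring PE at max compression: mgh = ½kx²
x = √(2mgh/k) = √(2 × 0.137 × 10 × 0.754 / 1320) = 0.03956 m

x = 0.0396 m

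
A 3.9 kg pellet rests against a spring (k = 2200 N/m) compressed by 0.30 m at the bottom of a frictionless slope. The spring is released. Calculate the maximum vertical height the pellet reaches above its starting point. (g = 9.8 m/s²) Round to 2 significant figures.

h = 2.6 m

At maximum height the pellet is at rest, so ½kx² = mgh
h = kx²/(2mg) = (2200)(0.30)²/(2 × 3.9 × 9.8) = 2.590 m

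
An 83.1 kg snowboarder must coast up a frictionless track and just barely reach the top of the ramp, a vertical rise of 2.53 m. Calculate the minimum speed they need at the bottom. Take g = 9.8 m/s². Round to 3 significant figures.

At the top they are momentarily at rest, so all KE converts to PE: ½mv² = mgh
v = √(2gh) = √(2 × 9.8 × 2.53) = 7.042 m/s

v = 7.04 m/s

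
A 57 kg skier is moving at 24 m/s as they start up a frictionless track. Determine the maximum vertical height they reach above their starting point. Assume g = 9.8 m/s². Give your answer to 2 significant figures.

h = 29 m

By energy conservation, ½mv² = mgh
h = v²/(2g) = 24²/(2 × 9.8) = 29.39 m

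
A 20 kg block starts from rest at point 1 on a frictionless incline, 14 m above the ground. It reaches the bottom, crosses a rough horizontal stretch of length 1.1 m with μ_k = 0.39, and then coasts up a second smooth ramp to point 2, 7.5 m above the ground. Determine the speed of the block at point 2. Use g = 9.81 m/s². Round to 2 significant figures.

Energy at 1: mgh₁ = (20)(9.81)(14) = 2746.8 J
Friction loss: W_f = μ_k mg d = 84.17 J
At 2: ½mv² + mgh₂ = mgh₁ − W_f
½mv² = 2746.8 − 84.17 − 1471.5 = 1191.1 J
v = √(2 × 1191.1/20) = 10.91 m/s

v = 11 m/s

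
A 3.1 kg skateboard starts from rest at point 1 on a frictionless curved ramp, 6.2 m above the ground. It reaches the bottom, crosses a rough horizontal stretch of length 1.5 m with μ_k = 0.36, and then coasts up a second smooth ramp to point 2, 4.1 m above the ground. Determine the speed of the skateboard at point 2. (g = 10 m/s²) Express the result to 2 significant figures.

Energy at 1: mgh₁ = (3.1)(10)(6.2) = 192.20 J
Friction loss: W_f = μ_k mg d = 16.74 J
At 2: ½mv² + mgh₂ = mgh₁ − W_f
½mv² = 192.20 − 16.74 − 127.10 = 48.360 J
v = √(2 × 48.360/3.1) = 5.586 m/s

v = 5.6 m/s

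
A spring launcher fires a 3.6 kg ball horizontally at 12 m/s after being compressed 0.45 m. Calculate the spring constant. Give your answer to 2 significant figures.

k = 2600 N/m

Energy stored in the spring equals the launch KE: ½kx² = ½mv²
k = mv²/x² = (3.6)(12)²/(0.45)² = 2560 N/m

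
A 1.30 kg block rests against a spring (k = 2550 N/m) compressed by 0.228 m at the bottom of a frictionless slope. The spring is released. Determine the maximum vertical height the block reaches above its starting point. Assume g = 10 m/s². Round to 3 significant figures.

h = 5.10 m

Energy conservation from release to the highest point: ½kx² = mgh
h = kx²/(2mg) = (2550)(0.228)²/(2 × 1.30 × 10) = 5.098 m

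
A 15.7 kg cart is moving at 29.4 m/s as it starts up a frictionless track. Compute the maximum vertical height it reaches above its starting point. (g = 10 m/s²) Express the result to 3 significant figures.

By energy conservation, ½mv² = mgh
h = v²/(2g) = 29.4²/(2 × 10) = 43.22 m

h = 43.2 m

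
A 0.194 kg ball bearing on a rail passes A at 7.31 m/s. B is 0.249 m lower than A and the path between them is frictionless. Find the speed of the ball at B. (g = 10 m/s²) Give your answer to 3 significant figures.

By conservation of mechanical energy, ½mv₀² + mgh = ½mv²
v² = v₀² + 2gh = (7.31)² + 2(10)(0.249) = 58.416
v = √58.416 = 7.643 m/s

v = 7.64 m/s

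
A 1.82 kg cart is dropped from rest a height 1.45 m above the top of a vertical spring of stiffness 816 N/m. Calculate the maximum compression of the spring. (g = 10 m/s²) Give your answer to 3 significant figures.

Measuring PE from the top of the relaxed spring, at max compression the cart has dropped H + x with zero KE, so:
mg(H + x) = ½kx²
½(816)x² − (1.82)(10)x − (1.82)(10)(1.45) = 0
408.0x² − 18.20x − 26.39 = 0
x = [18.20 + √(331.2 + 43068)]/(2 × 408.0) = 0.2776 m

x = 0.278 m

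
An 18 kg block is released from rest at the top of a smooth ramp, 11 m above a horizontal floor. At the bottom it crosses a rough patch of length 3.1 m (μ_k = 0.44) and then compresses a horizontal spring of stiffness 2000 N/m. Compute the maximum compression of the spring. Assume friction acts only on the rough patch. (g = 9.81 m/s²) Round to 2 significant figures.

Initial energy: E₁ = mgh = (18)(9.81)(11) = 1942.4 J
Friction removes W_f = μ_k mg d = (0.44)(18)(9.81)(3.1) = 240.9 J
Energy reaching the spring: E = 1942.4 − 240.9 = 1701.5 J
At max compression ½kx² = E ⇒ x = √(2E/k) = √(2 × 1701.5/2000) = 1.304 m

x = 1.3 m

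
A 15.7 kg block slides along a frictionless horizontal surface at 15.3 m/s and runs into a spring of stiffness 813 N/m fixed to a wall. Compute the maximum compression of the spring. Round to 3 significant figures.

Conservation of energy between contact and max compression: ½mv² = ½kx²
x = v√(m/k) = 15.3 × √(15.7/813) = 2.126 m

x = 2.13 m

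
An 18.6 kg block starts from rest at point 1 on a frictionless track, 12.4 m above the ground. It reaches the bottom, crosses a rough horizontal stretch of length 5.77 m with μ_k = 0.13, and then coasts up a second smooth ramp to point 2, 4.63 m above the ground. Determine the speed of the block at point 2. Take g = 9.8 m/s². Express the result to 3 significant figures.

Energy at 1: mgh₁ = (18.6)(9.8)(12.4) = 2260.3 J
Friction loss: W_f = μ_k mg d = 136.7 J
At 2: ½mv² + mgh₂ = mgh₁ − W_f
½mv² = 2260.3 − 136.7 − 843.96 = 1279.6 J
v = √(2 × 1279.6/18.6) = 11.73 m/s

v = 11.7 m/s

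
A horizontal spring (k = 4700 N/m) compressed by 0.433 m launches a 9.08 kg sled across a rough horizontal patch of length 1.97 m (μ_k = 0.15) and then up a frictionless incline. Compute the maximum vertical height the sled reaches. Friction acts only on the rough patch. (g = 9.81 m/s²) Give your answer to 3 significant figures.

Spring energy: E₀ = ½kx² = ½(4700)(0.433)² = 440.60 J
Friction: W_f = μ_k mg d = (0.15)(9.08)(9.81)(1.97) = 26.32 J
Energy at base of ramp: E = 440.60 − 26.32 = 414.28 J
At max height all remaining energy is PE: mgh = E ⇒ h = E/(mg) = 414.28/(9.08 × 9.81) = 4.651 m

h = 4.65 m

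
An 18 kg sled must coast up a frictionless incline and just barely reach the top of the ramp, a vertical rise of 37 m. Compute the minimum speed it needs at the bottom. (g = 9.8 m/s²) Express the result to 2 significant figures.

v = 27 m/s

At the top it is momentarily at rest, so all KE converts to PE: ½mv² = mgh
v = √(2gh) = √(2 × 9.8 × 37) = 26.93 m/s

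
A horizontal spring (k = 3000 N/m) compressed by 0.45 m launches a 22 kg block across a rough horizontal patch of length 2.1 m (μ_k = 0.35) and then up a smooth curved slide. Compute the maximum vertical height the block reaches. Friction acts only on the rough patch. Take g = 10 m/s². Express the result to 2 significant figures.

h = 0.65 m

Spring energy: E₀ = ½kx² = ½(3000)(0.45)² = 303.75 J
Friction: W_f = μ_k mg d = (0.35)(22)(10)(2.1) = 161.7 J
Energy at base of ramp: E = 303.75 − 161.7 = 142.05 J
At max height all remaining energy is PE: mgh = E ⇒ h = E/(mg) = 142.05/(22 × 10) = 0.6457 m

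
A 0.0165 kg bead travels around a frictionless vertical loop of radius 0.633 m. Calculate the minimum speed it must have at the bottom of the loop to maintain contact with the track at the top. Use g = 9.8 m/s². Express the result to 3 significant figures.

v = 5.57 m/s

At the top: mg = mv_top²/r ⇒ v_top² = gr = 6.203 m²/s²
Energy from bottom to top (height 2r): ½mv_bot² = ½mv_top² + mg(2r)
v_bot² = gr + 4gr = 5gr = 31.02
v_bot = √(5gr) = 5.569 m/s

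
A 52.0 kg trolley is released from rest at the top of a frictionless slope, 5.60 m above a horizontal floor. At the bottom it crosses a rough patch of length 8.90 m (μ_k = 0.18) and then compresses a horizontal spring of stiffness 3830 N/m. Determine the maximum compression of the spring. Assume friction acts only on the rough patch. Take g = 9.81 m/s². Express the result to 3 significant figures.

Initial energy: E₁ = mgh = (52.0)(9.81)(5.60) = 2856.7 J
Friction removes W_f = μ_k mg d = (0.18)(52.0)(9.81)(8.90) = 817.2 J
Energy reaching the spring: E = 2856.7 − 817.2 = 2039.5 J
At max compression ½kx² = E ⇒ x = √(2E/k) = √(2 × 2039.5/3830) = 1.032 m

x = 1.03 m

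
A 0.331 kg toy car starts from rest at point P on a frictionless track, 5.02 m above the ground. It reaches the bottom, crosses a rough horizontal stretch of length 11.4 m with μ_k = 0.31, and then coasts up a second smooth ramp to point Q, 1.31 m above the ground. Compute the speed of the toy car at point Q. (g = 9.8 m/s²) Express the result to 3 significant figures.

v = 1.86 m/s

Energy at P: mgh₁ = (0.331)(9.8)(5.02) = 16.284 J
Friction loss: W_f = μ_k mg d = 11.46 J
At Q: ½mv² + mgh₂ = mgh₁ − W_f
½mv² = 16.284 − 11.46 − 4.2494 = 0.57091 J
v = √(2 × 0.57091/0.331) = 1.857 m/s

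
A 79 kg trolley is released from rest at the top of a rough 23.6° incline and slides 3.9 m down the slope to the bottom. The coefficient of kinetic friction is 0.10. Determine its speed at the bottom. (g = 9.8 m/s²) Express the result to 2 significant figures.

Energy: mgh = ½mv² + W_f, with h = L sinθ and W_f = μ_k (mg cosθ) L
mgh = mgL sinθ = (79)(9.8)(3.9)sin23.6° = 1208.8 J
W_f = μ_k mg cosθ · L = (0.10)(79)(9.8)cos23.6°·3.9 = 276.7 J
½mv² = 1208.8 − 276.7 = 932.12 J
v = √(2 × 932.12/79) = 4.858 m/s

v = 4.9 m/s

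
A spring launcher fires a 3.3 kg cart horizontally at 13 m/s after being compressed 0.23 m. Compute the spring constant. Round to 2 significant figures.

½kx² = ½mv²
k = mv²/x² = (3.3)(13)²/(0.23)² = 10543 N/m

k = 11000 N/m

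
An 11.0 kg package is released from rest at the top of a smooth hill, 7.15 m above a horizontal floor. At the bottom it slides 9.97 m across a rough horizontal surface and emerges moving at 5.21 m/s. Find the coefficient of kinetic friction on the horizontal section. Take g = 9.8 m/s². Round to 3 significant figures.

Energy at the top = energy at the end + work done against friction:
mgh = ½mv² + μ_k m g d
mgh = 770.77 J; ½mv² = 149.29 J
W_f = 770.77 − 149.29 = 621.5 J
μ_k = W_f/(mg·d) = 621.5/(107.8 × 9.97) = 0.5782

μ_k = 0.578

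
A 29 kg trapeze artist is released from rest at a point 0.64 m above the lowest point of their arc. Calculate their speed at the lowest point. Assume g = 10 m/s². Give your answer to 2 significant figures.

Equating total energy at the two states: mgh = ½mv²
v = √(2gh) = √(2 × 10 × 0.64) = √12.800 = 3.578 m/s

v = 3.6 m/s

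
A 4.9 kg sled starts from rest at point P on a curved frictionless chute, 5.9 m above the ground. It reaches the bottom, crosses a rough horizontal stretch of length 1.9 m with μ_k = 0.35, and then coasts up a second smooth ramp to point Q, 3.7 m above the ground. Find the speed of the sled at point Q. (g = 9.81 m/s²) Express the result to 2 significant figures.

Energy at P: mgh₁ = (4.9)(9.81)(5.9) = 283.61 J
Friction loss: W_f = μ_k mg d = 31.97 J
At Q: ½mv² + mgh₂ = mgh₁ − W_f
½mv² = 283.61 − 31.97 − 177.86 = 73.786 J
v = √(2 × 73.786/4.9) = 5.488 m/s

v = 5.5 m/s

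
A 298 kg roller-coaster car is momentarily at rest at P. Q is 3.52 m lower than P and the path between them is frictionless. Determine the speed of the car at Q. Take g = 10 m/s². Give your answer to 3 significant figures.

v = 8.39 m/s

Energy conservation between the two points: mgh = ½mv²
v = √(2gh) = √(2 × 10 × 3.52) = √70.400 = 8.390 m/s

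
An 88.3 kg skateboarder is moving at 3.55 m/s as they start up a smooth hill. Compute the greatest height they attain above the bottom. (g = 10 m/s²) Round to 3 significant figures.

h = 0.630 m

Setting KE at the bottom equal to PE gained: ½mv² = mgh
h = v²/(2g) = 3.55²/(2 × 10) = 0.6301 m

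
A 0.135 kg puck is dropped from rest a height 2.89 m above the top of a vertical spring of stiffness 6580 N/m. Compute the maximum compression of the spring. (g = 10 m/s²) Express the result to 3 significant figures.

x = 0.0346 m

Take the reference level at the top of the uncompressed spring. At max compression the puck has fallen H + x and is momentarily at rest:
mg(H + x) = ½kx²
½(6580)x² − (0.135)(10)x − (0.135)(10)(2.89) = 0
3290x² − 1.350x − 3.902 = 0
x = [1.350 + √(1.823 + 51344)]/(2 × 3290) = 0.03464 m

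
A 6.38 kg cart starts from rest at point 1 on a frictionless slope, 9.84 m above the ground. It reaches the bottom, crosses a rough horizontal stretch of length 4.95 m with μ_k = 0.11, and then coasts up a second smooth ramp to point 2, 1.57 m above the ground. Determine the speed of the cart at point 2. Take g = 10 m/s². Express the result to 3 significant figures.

v = 12.4 m/s

Energy at 1: mgh₁ = (6.38)(10)(9.84) = 627.79 J
Friction loss: W_f = μ_k mg d = 34.74 J
At 2: ½mv² + mgh₂ = mgh₁ − W_f
½mv² = 627.79 − 34.74 − 100.17 = 492.89 J
v = √(2 × 492.89/6.38) = 12.43 m/s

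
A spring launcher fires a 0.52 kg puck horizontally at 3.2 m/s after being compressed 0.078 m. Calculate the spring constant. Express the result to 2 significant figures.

Energy stored in the spring equals the launch KE: ½kx² = ½mv²
k = mv²/x² = (0.52)(3.2)²/(0.078)² = 875.2 N/m

k = 880 N/m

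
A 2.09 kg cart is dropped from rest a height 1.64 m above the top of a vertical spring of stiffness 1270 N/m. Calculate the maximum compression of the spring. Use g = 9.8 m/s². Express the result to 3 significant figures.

x = 0.247 m

Measuring PE from the top of the relaxed spring, at max compression the cart has dropped H + x with zero KE, so:
mg(H + x) = ½kx²
½(1270)x² − (2.09)(9.8)x − (2.09)(9.8)(1.64) = 0
635.0x² − 20.48x − 33.59 = 0
x = [20.48 + √(419.5 + 85320)]/(2 × 635.0) = 0.2467 m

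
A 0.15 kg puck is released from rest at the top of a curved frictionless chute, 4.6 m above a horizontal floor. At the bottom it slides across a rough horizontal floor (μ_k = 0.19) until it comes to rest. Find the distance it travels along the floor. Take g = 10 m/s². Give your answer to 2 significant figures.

Applying the work–energy principle:
At rest all PE has been dissipated by friction: mgh = μ_k m g d
d = h/μ_k = 4.6/0.19 = 24.21 m

d = 24 m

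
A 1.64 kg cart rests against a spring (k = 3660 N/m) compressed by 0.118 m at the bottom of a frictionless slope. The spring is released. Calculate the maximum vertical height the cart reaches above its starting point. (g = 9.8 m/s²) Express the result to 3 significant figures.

h = 1.59 m

All spring PE becomes gravitational PE at the highest point: ½kx² = mgh
h = kx²/(2mg) = (3660)(0.118)²/(2 × 1.64 × 9.8) = 1.585 m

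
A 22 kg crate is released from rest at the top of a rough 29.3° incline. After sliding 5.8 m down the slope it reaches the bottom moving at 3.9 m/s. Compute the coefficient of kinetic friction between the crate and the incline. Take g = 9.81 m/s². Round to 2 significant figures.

mgh = ½mv² + μ_k (mg cosθ) L, with h = L sinθ
mgL sinθ = 612.59 J; ½mv² = 167.31 J
W_f = 612.59 − 167.31 = 445.3 J
μ_k = W_f/(mg cosθ · L) = 445.3/(188.2 × 5.8) = 0.4079

μ_k = 0.41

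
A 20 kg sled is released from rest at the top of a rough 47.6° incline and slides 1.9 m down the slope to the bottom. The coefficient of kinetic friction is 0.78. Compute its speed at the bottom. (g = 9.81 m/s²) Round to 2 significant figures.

Work–energy: mg(L sinθ) − μ_k(mg cosθ)L = ½mv²
mgh = mgL sinθ = (20)(9.81)(1.9)sin47.6° = 275.28 J
W_f = μ_k mg cosθ · L = (0.78)(20)(9.81)cos47.6°·1.9 = 196.1 J
½mv² = 275.28 − 196.1 = 79.216 J
v = √(2 × 79.216/20) = 2.815 m/s

v = 2.8 m/s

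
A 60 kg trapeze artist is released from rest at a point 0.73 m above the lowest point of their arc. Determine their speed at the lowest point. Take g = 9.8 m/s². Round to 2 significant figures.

v = 3.8 m/s

Energy conservation between the two points: mgh = ½mv²
The mass cancels from both sides.
v = √(2gh) = √(2 × 9.8 × 0.73) = √14.308 = 3.783 m/s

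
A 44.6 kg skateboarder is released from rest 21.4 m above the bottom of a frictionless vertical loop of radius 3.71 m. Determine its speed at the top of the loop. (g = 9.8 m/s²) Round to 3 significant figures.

v = 16.6 m/s

Energy conservation: mgh = ½mv_top² + mg(2r)
v_top² = 2g(h − 2r) = 2(9.8)(21.4 − 7.420) = 274.0
v_top = 16.55 m/s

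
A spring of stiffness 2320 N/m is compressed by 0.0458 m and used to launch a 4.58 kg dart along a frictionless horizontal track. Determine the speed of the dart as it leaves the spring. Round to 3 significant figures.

Conservation of energy: ½kx² = ½mv²
v = x√(k/m) = 0.0458 × √(2320/4.58) = 1.031 m/s

v = 1.03 m/s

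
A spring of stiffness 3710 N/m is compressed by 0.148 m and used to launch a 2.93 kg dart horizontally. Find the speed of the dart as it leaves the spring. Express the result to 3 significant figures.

v = 5.27 m/s

Spring PE converts entirely to kinetic energy: ½kx² = ½mv²
v = x√(k/m) = 0.148 × √(3710/2.93) = 5.266 m/s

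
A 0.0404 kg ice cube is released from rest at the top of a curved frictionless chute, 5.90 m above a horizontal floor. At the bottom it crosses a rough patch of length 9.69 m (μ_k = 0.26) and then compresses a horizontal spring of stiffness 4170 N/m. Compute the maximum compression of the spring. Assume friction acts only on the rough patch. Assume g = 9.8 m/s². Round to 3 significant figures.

x = 0.0253 m

Initial energy: E₁ = mgh = (0.0404)(9.8)(5.90) = 2.3359 J
Friction removes W_f = μ_k mg d = (0.26)(0.0404)(9.8)(9.69) = 0.9975 J
Energy reaching the spring: E = 2.3359 − 0.9975 = 1.3384 J
At max compression ½kx² = E ⇒ x = √(2E/k) = √(2 × 1.3384/4170) = 0.02534 m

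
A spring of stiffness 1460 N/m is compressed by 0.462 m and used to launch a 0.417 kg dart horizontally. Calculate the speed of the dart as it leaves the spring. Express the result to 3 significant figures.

Spring PE converts entirely to kinetic energy: ½kx² = ½mv²
v = x√(k/m) = 0.462 × √(1460/0.417) = 27.34 m/s

v = 27.3 m/s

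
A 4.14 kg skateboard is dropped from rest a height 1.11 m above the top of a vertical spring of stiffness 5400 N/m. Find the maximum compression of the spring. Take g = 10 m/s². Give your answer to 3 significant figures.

x = 0.138 m

Let x be the compression. The total drop is H + x, and the skateboard is instantaneously at rest at max compression, so energy conservation gives:
mg(H + x) = ½kx²
½(5400)x² − (4.14)(10)x − (4.14)(10)(1.11) = 0
2700x² − 41.40x − 45.95 = 0
x = [41.40 + √(1714 + 496303)]/(2 × 2700) = 0.1384 m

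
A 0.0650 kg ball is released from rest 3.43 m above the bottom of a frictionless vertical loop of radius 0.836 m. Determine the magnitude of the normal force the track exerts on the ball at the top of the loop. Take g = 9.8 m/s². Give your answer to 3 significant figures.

Energy from release to top (height 2r): mgh = ½mv_top² + mg(2r)
v_top² = 2g(h − 2r) = 2(9.8)(3.43 − 1.672) = 34.457 m²/s²
At the top, both N and weight point toward the centre: N + mg = mv_top²/r
N = m(v_top²/r − g) = 0.0650(34.457/0.836 − 9.8) = 2.042 N

N = 2.04 N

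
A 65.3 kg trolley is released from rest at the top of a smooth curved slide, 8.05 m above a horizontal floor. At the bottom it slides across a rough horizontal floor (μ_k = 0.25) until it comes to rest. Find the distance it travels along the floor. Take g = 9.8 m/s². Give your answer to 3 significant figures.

Energy bookkeeping (friction removes W_f = μ_k N d):
At rest all PE has been dissipated by friction: mgh = μ_k m g d
d = h/μ_k = 8.05/0.25 = 32.20 m

d = 32.2 m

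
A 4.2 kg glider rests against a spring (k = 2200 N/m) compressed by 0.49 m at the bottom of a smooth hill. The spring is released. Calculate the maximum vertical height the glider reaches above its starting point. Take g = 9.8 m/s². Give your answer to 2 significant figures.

All spring PE becomes gravitational PE at the highest point: ½kx² = mgh
h = kx²/(2mg) = (2200)(0.49)²/(2 × 4.2 × 9.8) = 6.417 m

h = 6.4 m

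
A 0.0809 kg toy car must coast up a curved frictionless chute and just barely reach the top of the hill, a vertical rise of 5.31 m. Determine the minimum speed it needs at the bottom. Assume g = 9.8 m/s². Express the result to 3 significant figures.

v = 10.2 m/s

At the top it is momentarily at rest, so all KE converts to PE: ½mv² = mgh
v = √(2gh) = √(2 × 9.8 × 5.31) = 10.20 m/s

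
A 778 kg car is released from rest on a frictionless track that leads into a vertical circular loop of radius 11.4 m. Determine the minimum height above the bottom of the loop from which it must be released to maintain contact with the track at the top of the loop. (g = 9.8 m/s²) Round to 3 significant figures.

At the top, for minimum speed gravity alone supplies the centripetal force: mg = mv_top²/r ⇒ v_top² = gr = 111.7 m²/s²
Energy conservation from release height h to the top (height 2r): mgh = ½mv_top² + mg(2r)
h = v_top²/(2g) + 2r = r/2 + 2r = 5r/2 = 28.50 m

h = 28.5 m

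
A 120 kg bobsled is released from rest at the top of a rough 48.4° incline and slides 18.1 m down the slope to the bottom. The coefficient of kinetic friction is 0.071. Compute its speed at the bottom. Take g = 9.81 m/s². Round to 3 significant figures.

v = 15.8 m/s

Taking the bottom as reference, mgh = ½mv² + μ_k N L with h = L sinθ, N = mg cosθ:
mgh = mgL sinθ = (120)(9.81)(18.1)sin48.4° = 15934 J
W_f = μ_k mg cosθ · L = (0.071)(120)(9.81)cos48.4°·18.1 = 1004 J
½mv² = 15934 − 1004 = 14929 J
v = √(2 × 14929/120) = 15.77 m/s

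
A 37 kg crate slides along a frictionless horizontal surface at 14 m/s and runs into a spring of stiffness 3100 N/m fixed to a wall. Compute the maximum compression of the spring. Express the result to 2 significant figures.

At max compression the crate is momentarily at rest: ½mv² = ½kx²
x = v√(m/k) = 14 × √(37/3100) = 1.529 m

x = 1.5 m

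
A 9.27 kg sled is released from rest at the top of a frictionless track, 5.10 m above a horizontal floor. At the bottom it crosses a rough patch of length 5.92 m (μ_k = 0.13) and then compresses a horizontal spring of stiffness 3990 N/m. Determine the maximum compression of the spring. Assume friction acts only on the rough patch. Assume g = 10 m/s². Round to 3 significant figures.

Initial energy: E₁ = mgh = (9.27)(10)(5.10) = 472.77 J
Friction removes W_f = μ_k mg d = (0.13)(9.27)(10)(5.92) = 71.34 J
Energy reaching the spring: E = 472.77 − 71.34 = 401.43 J
At max compression ½kx² = E ⇒ x = √(2E/k) = √(2 × 401.43/3990) = 0.4486 m

x = 0.449 m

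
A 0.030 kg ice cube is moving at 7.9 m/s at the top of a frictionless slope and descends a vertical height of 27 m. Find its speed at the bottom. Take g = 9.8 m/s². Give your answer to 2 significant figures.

v = 24 m/s

By conservation of mechanical energy, ½mv₀² + mgh = ½mv²
v² = v₀² + 2gh = (7.9)² + 2(9.8)(27) = 591.61
v = √591.61 = 24.32 m/s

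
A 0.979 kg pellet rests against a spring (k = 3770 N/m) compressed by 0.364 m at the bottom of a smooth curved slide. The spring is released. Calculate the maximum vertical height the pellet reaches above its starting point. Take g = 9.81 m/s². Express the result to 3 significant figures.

Energy conservation from release to the highest point: ½kx² = mgh
h = kx²/(2mg) = (3770)(0.364)²/(2 × 0.979 × 9.81) = 26.01 m

h = 26.0 m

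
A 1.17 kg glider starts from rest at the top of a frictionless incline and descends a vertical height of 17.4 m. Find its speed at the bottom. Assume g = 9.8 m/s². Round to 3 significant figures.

Energy conservation between the two points: mgh = ½mv²
v = √(2gh) = √(2 × 9.8 × 17.4) = √341.04 = 18.47 m/s

v = 18.5 m/s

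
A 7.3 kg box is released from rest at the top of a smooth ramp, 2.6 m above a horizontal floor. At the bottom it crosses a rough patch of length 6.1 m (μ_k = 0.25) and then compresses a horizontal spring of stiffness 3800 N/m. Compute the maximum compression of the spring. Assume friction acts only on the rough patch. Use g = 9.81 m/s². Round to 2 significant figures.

Initial energy: E₁ = mgh = (7.3)(9.81)(2.6) = 186.19 J
Friction removes W_f = μ_k mg d = (0.25)(7.3)(9.81)(6.1) = 109.2 J
Energy reaching the spring: E = 186.19 − 109.2 = 76.984 J
At max compression ½kx² = E ⇒ x = √(2E/k) = √(2 × 76.984/3800) = 0.2013 m

x = 0.20 m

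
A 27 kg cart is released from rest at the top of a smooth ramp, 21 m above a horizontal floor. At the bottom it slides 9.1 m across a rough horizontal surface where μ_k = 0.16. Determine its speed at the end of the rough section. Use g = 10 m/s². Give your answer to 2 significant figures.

v = 20 m/s

Applying the work–energy principle:
mgh = ½mv² + μ_k m g d
W_f = μ_k mg d = (0.16)(27)(10)(9.1) = 393.1 J
½mv² = mgh − W_f = 5670.0 − 393.1 = 5276.9 J
v = √(2 × 5276.9/27) = 19.77 m/s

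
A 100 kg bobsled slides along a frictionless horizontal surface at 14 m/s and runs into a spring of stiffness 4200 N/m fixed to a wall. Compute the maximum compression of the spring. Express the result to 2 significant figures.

Conservation of energy between contact and max compression: ½mv² = ½kx²
x = v√(m/k) = 14 × √(100/4200) = 2.160 m

x = 2.2 m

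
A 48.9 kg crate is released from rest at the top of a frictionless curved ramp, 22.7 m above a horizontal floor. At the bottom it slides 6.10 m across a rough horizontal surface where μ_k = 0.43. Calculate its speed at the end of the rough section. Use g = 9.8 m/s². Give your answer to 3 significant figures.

Energy at the top = energy at the end + work done against friction:
mgh = ½mv² + μ_k m g d
W_f = μ_k mg d = (0.43)(48.9)(9.8)(6.10) = 1257 J
½mv² = mgh − W_f = 10878 − 1257 = 9621.3 J
v = √(2 × 9621.3/48.9) = 19.84 m/s

v = 19.8 m/s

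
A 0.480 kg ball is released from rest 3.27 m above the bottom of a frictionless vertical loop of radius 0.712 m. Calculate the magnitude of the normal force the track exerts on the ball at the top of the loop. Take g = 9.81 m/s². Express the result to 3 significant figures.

Energy from release to top (height 2r): mgh = ½mv_top² + mg(2r)
v_top² = 2g(h − 2r) = 2(9.81)(3.27 − 1.424) = 36.219 m²/s²
At the top, both N and weight point toward the centre: N + mg = mv_top²/r
N = m(v_top²/r − g) = 0.480(36.219/0.712 − 9.81) = 19.71 N

N = 19.7 N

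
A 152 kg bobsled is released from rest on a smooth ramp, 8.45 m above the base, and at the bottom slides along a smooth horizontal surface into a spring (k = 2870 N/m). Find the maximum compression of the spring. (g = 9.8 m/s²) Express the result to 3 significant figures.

x = 2.96 m

Energy conservation (no friction) from release to max compression: mgh = ½kx²
x = √(2mgh/k) = √(2 × 152 × 9.8 × 8.45 / 2870) = 2.962 m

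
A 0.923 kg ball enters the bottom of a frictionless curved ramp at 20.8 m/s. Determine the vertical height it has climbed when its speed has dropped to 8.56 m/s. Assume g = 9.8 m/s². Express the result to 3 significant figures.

Energy balance between the two points: ½mv₁² = ½mv₂² + mgh
h = (v₁² − v₂²)/(2g) = (20.8² − 8.56²)/(2 × 9.8) = 18.34 m

h = 18.3 m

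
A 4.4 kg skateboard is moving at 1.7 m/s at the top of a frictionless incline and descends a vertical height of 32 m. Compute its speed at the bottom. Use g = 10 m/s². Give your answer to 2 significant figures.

Energy conservation between the two points: ½mv₀² + mgh = ½mv²
v² = v₀² + 2gh = (1.7)² + 2(10)(32) = 642.89
v = √642.89 = 25.36 m/s

v = 25 m/s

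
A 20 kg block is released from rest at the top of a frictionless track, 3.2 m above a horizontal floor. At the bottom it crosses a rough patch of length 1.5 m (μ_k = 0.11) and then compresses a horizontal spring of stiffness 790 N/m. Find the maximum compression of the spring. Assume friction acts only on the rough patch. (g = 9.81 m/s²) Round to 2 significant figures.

x = 1.2 m

Initial energy: E₁ = mgh = (20)(9.81)(3.2) = 627.84 J
Friction removes W_f = μ_k mg d = (0.11)(20)(9.81)(1.5) = 32.37 J
Energy reaching the spring: E = 627.84 − 32.37 = 595.47 J
At max compression ½kx² = E ⇒ x = √(2E/k) = √(2 × 595.47/790) = 1.228 m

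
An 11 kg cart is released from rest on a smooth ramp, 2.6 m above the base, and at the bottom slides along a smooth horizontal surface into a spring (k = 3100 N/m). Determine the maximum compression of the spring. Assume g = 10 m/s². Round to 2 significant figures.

x = 0.43 m

Energy conservation (no friction) from release to max compression: mgh = ½kx²
x = √(2mgh/k) = √(2 × 11 × 10 × 2.6 / 3100) = 0.4296 m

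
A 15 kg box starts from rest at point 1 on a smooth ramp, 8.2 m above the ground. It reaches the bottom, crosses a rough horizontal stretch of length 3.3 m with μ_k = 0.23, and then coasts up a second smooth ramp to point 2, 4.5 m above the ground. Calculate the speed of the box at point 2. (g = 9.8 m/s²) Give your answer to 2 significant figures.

v = 7.6 m/s

Energy at 1: mgh₁ = (15)(9.8)(8.2) = 1205.4 J
Friction loss: W_f = μ_k mg d = 111.6 J
At 2: ½mv² + mgh₂ = mgh₁ − W_f
½mv² = 1205.4 − 111.6 − 661.50 = 432.33 J
v = √(2 × 432.33/15) = 7.592 m/s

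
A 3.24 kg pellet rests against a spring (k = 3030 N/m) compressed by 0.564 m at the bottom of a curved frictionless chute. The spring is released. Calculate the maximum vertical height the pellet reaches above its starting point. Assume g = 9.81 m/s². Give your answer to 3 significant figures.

Energy conservation from release to the highest point: ½kx² = mgh
h = kx²/(2mg) = (3030)(0.564)²/(2 × 3.24 × 9.81) = 15.16 m

h = 15.2 m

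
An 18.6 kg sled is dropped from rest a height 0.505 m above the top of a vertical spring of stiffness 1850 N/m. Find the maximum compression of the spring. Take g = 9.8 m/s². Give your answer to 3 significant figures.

Let x be the compression. The total drop is H + x, and the sled is instantaneously at rest at max compression, so energy conservation gives:
mg(H + x) = ½kx²
½(1850)x² − (18.6)(9.8)x − (18.6)(9.8)(0.505) = 0
925.0x² − 182.3x − 92.05 = 0
x = [182.3 + √(33226 + 340590)]/(2 × 925.0) = 0.4290 m

x = 0.429 m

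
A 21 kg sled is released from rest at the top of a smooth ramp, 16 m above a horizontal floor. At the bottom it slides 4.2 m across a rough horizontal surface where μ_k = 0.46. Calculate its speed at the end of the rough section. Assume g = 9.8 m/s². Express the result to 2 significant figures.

Energy bookkeeping (friction removes W_f = μ_k N d):
mgh = ½mv² + μ_k m g d
W_f = μ_k mg d = (0.46)(21)(9.8)(4.2) = 397.6 J
½mv² = mgh − W_f = 3292.8 − 397.6 = 2895.2 J
v = √(2 × 2895.2/21) = 16.61 m/s

v = 17 m/s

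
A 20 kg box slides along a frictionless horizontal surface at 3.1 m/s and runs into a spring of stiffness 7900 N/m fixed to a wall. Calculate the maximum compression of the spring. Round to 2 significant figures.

x = 0.16 m

Conservation of energy between contact and max compression: ½mv² = ½kx²
x = v√(m/k) = 3.1 × √(20/7900) = 0.1560 m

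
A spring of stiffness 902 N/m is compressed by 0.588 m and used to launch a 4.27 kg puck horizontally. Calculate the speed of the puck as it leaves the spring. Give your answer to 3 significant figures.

v = 8.55 m/s

Spring PE converts entirely to kinetic energy: ½kx² = ½mv²
v = x√(k/m) = 0.588 × √(902/4.27) = 8.546 m/s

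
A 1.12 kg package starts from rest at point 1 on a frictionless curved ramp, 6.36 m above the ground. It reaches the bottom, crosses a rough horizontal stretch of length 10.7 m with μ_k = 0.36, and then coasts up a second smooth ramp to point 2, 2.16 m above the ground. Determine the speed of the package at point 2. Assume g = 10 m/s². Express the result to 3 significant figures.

Energy at 1: mgh₁ = (1.12)(10)(6.36) = 71.232 J
Friction loss: W_f = μ_k mg d = 43.14 J
At 2: ½mv² + mgh₂ = mgh₁ − W_f
½mv² = 71.232 − 43.14 − 24.192 = 3.8976 J
v = √(2 × 3.8976/1.12) = 2.638 m/s

v = 2.64 m/s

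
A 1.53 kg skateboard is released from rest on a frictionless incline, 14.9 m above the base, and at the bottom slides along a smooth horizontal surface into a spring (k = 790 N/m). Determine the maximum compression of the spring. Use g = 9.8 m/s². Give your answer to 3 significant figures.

x = 0.752 m

At max compression the skateboard is momentarily at rest: mgh = ½kx²
x = √(2mgh/k) = √(2 × 1.53 × 9.8 × 14.9 / 790) = 0.7521 m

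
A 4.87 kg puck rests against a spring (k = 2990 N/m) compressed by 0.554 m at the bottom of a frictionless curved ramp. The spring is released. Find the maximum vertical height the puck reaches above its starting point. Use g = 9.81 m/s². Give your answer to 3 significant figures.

Energy conservation from release to the highest point: ½kx² = mgh
h = kx²/(2mg) = (2990)(0.554)²/(2 × 4.87 × 9.81) = 9.604 m

h = 9.60 m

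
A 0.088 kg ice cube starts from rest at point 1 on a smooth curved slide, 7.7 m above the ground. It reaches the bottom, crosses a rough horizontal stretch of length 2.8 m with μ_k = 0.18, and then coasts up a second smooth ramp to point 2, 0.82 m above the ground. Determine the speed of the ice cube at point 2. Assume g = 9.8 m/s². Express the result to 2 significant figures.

Energy at 1: mgh₁ = (0.088)(9.8)(7.7) = 6.6405 J
Friction loss: W_f = μ_k mg d = 0.4346 J
At 2: ½mv² + mgh₂ = mgh₁ − W_f
½mv² = 6.6405 − 0.4346 − 0.70717 = 5.4987 J
v = √(2 × 5.4987/0.088) = 11.18 m/s

v = 11 m/s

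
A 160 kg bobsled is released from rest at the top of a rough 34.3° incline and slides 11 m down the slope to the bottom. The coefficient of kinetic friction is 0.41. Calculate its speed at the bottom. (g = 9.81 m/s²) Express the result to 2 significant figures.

v = 7.0 m/s

Taking the bottom as reference, mgh = ½mv² + μ_k N L with h = L sinθ, N = mg cosθ:
mgh = mgL sinθ = (160)(9.81)(11)sin34.3° = 9729.6 J
W_f = μ_k mg cosθ · L = (0.41)(160)(9.81)cos34.3°·11 = 5848 J
½mv² = 9729.6 − 5848 = 3881.8 J
v = √(2 × 3881.8/160) = 6.966 m/s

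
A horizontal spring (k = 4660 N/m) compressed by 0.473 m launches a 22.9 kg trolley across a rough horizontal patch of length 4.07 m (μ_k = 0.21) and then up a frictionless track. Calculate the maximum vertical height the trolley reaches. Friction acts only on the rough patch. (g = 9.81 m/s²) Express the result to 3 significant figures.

Spring energy: E₀ = ½kx² = ½(4660)(0.473)² = 521.29 J
Friction: W_f = μ_k mg d = (0.21)(22.9)(9.81)(4.07) = 192.0 J
Energy at base of ramp: E = 521.29 − 192.0 = 329.28 J
At max height all remaining energy is PE: mgh = E ⇒ h = E/(mg) = 329.28/(22.9 × 9.81) = 1.466 m

h = 1.47 m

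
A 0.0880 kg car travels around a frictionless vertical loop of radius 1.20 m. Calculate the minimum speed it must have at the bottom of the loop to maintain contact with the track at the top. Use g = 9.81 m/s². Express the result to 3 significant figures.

v = 7.67 m/s

At the top: mg = mv_top²/r ⇒ v_top² = gr = 11.77 m²/s²
Energy from bottom to top (height 2r): ½mv_bot² = ½mv_top² + mg(2r)
v_bot² = gr + 4gr = 5gr = 58.86
v_bot = √(5gr) = 7.672 m/s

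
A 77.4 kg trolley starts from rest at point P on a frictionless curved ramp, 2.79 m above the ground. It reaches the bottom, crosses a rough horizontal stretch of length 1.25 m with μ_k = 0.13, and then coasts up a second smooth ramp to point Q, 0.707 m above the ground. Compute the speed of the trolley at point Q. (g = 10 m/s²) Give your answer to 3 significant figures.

Energy at P: mgh₁ = (77.4)(10)(2.79) = 2159.5 J
Friction loss: W_f = μ_k mg d = 125.8 J
At Q: ½mv² + mgh₂ = mgh₁ − W_f
½mv² = 2159.5 − 125.8 − 547.22 = 1486.5 J
v = √(2 × 1486.5/77.4) = 6.198 m/s

v = 6.20 m/s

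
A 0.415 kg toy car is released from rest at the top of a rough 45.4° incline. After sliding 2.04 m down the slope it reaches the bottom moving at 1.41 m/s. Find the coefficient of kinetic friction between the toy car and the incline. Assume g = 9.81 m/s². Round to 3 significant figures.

The energy dissipated by friction is the PE lost minus the KE gained:
mgL sinθ = 5.9135 J; ½mv² = 0.41253 J
W_f = 5.9135 − 0.41253 = 5.501 J
μ_k = W_f/(mg cosθ · L) = 5.501/(2.859 × 2.04) = 0.9433

μ_k = 0.943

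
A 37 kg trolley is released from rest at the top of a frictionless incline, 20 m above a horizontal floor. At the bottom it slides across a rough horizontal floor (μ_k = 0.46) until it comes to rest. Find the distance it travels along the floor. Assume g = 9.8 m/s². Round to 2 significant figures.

d = 43 m

Applying the work–energy principle:
At rest all PE has been dissipated by friction: mgh = μ_k m g d
d = h/μ_k = 20/0.46 = 43.48 m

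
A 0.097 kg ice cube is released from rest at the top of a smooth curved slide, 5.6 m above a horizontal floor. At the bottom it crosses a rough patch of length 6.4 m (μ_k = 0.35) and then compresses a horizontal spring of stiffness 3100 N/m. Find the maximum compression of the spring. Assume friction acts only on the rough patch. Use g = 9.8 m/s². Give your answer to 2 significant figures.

x = 0.045 m

Initial energy: E₁ = mgh = (0.097)(9.8)(5.6) = 5.3234 J
Friction removes W_f = μ_k mg d = (0.35)(0.097)(9.8)(6.4) = 2.129 J
Energy reaching the spring: E = 5.3234 − 2.129 = 3.1940 J
At max compression ½kx² = E ⇒ x = √(2E/k) = √(2 × 3.1940/3100) = 0.04539 m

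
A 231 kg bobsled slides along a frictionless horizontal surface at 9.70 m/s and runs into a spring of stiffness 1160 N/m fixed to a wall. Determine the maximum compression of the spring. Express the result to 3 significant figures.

All KE is stored as spring PE at maximum compression: ½mv² = ½kx²
x = v√(m/k) = 9.70 × √(231/1160) = 4.329 m

x = 4.33 m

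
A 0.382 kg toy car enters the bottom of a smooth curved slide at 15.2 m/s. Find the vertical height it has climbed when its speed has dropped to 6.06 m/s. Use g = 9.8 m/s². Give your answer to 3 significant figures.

Energy balance between the two points: ½mv₁² = ½mv₂² + mgh
h = (v₁² − v₂²)/(2g) = (15.2² − 6.06²)/(2 × 9.8) = 9.914 m

h = 9.91 m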